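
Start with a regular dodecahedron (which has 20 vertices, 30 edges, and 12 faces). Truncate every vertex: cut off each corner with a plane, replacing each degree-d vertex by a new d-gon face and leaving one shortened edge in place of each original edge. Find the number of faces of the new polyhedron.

32

Truncation replaces each original edge-end by a new vertex, so V′ = 2E = 60.
Each original edge survives, and each old vertex of degree d contributes d new edges; summing degrees gives Σd = 2E, so E′ = E + 2E = 3E = 90.
Each original face survives and each original vertex becomes one new face: F′ = F + V = 32.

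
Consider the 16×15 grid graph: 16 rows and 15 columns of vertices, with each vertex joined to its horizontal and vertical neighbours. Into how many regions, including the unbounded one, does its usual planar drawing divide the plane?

The grid has V = 16·15 = 240 vertices and E = 16·14 + 15·15 = 449 edges.
F = 2 − V + E = 2 − 240 + 449 = 211.

211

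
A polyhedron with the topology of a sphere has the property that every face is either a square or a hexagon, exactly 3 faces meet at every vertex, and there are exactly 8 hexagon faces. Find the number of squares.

Let x be the number of squares; then F = 8 + x.
Edge–face incidences: 2E = 6·8 + 4·x = 48 + 4x.
Every vertex has degree 3, so 3V = 2E.
Euler: V − E + F = 2 ⇒ (2E)/3 − E + (8 + x) = 2.
Multiply by 6: 2·(2E) − 3·(2E) + 6·(8 + x) = 12, i.e. 48 + 6x − (48 + 4x) = 12.
Collecting terms: 2x = 12, so x = 6.
Then 2E = 48 + 4·6 = 72, so E = 36, V = 2E/3 = 24, F = 8 + 6 = 14.

6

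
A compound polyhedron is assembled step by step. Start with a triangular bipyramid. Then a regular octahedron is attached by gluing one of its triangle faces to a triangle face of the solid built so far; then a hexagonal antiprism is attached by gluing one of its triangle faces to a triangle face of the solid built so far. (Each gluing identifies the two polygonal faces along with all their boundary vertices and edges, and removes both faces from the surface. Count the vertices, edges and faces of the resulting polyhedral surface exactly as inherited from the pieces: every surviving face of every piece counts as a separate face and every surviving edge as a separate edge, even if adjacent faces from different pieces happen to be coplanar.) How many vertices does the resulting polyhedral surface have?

A triangular bipyramid: V=5, E=9, F=6.
Attach a regular octahedron (V=6, E=12, F=8) along a 3-gon: merge 3 vertices and 3 edges, delete both glued faces → V=8, E=18, F=12.
Attach a hexagonal antiprism (V=12, E=24, F=14) along a 3-gon: merge 3 vertices and 3 edges, delete both glued faces → V=17, E=39, F=24.
Check: V − E + F = 17 − 39 + 24 = 2.

17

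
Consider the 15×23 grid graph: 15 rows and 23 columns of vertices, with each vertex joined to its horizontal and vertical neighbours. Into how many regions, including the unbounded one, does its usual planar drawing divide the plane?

The grid has V = 15·23 = 345 vertices and E = 15·22 + 23·14 = 652 edges.
F = 2 − V + E = 2 − 345 + 652 = 309.

309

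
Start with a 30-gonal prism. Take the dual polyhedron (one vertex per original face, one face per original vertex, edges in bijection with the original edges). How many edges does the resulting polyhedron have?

The base solid has V = 60, E = 90, F = 32.
The dual swaps V and F and preserves E: V′ = F = 32, E′ = E = 90, F′ = V = 60.

90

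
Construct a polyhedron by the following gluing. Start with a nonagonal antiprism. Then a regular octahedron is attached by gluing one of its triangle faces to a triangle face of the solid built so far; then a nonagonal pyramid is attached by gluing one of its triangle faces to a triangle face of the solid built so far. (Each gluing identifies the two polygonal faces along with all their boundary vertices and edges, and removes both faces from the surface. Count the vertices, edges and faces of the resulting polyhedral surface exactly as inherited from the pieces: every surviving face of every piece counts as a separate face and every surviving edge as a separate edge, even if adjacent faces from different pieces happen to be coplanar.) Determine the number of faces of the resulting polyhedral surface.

34

A nonagonal antiprism: V=18, E=36, F=20.
Attach a regular octahedron (V=6, E=12, F=8) along a 3-gon: merge 3 vertices and 3 edges, delete both glued faces → V=21, E=45, F=26.
Attach a nonagonal pyramid (V=10, E=18, F=10) along a 3-gon: merge 3 vertices and 3 edges, delete both glued faces → V=28, E=60, F=34.
Check: V − E + F = 28 − 60 + 34 = 2.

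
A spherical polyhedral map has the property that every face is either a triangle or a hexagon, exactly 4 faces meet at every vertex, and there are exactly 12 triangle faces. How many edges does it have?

24

Let x be the number of hexagons; then F = 12 + x.
Edge–face incidences: 2E = 3·12 + 6·x = 36 + 6x.
Every vertex has degree 4, so 4V = 2E.
Euler: V − E + F = 2 ⇒ (2E)/4 − E + (12 + x) = 2.
Multiply by 8: 2·(2E) − 4·(2E) + 8·(12 + x) = 16, i.e. 96 + 8x − 2·(36 + 6x) = 16.
Collecting terms: −4x + 24 = 16, so −4x = −8, so x = 2.
Then 2E = 36 + 6·2 = 48, so E = 24, V = 2E/4 = 12, F = 12 + 2 = 14.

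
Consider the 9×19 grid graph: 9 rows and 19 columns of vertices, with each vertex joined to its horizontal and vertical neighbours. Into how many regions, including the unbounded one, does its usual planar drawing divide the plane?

The grid has V = 9·19 = 171 vertices and E = 9·18 + 19·8 = 314 edges.
F = 2 − V + E = 2 − 171 + 314 = 145.

145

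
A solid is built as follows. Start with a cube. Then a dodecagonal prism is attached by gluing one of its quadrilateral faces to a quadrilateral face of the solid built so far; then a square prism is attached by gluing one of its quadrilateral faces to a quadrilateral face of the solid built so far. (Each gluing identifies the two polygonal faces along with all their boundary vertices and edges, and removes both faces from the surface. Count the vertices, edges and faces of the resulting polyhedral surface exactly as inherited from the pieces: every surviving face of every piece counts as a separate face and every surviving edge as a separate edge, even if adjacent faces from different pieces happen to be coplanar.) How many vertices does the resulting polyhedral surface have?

A cube: V=8, E=12, F=6.
Attach a dodecagonal prism (V=24, E=36, F=14) along a 4-gon: merge 4 vertices and 4 edges, delete both glued faces → V=28, E=44, F=18.
Attach a square prism (V=8, E=12, F=6) along a 4-gon: merge 4 vertices and 4 edges, delete both glued faces → V=32, E=52, F=22.
Check: V − E + F = 32 − 52 + 22 = 2.

32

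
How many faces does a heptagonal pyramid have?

8

A pyramid on an n-gon base has one n-gon and n triangles: V = 7 + 1 = 8, E = 2·7 = 14, F = 7 + 1 = 8.
Check: V − E + F = 8 − 14 + 8 = 2.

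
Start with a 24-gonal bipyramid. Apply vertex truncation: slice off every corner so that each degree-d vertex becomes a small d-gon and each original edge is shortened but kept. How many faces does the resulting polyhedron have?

The base solid has V = 26, E = 72, F = 48.
Truncation replaces each original edge-end by a new vertex, so V′ = 2E = 144.
Each original edge survives, and each old vertex of degree d contributes d new edges; summing degrees gives Σd = 2E, so E′ = E + 2E = 3E = 216.
Each original face survives and each original vertex becomes one new face: F′ = F + V = 74.

74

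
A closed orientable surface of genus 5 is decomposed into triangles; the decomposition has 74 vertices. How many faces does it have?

χ = 2 − 2·5 = -8, and every face is a triangle so 3F = 2E.
V − E + F = -8 with E = 3F/2 gives 74 − (3/2 − 1)·F = -8, so F = 164 and E = 246.

164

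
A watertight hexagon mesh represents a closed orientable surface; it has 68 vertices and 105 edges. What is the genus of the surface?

Every face is a hexagon and each edge borders two faces, so 6F = 2·105, giving F = 35.
χ = V − E + F = 68 − 105 + 35 = -2.
For a closed orientable surface χ = 2 − 2g, so g = (2 − (-2))/2 = 2.

2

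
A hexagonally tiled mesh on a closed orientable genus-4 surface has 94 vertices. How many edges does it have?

χ = 2 − 2·4 = -6, and every face is a hexagon so 6F = 2E.
V − E + F = -6 with E = 6F/2 gives 94 − (6/2 − 1)·F = -6, so F = 50 and E = 150.

150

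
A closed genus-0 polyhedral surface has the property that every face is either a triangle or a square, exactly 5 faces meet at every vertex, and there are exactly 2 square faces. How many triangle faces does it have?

Let x be the number of triangles; then F = 2 + x.
Edge–face incidences: 2E = 4·2 + 3·x = 8 + 3x.
Every vertex has degree 5, so 5V = 2E.
Euler: V − E + F = 2 ⇒ (2E)/5 − E + (2 + x) = 2.
Multiply by 10: 2·(2E) − 5·(2E) + 10·(2 + x) = 20, i.e. 20 + 10x − 3·(8 + 3x) = 20.
Collecting terms: x − 4 = 20, so x = 24.
Then 2E = 8 + 3·24 = 80, so E = 40, V = 2E/5 = 16, F = 2 + 24 = 26.

24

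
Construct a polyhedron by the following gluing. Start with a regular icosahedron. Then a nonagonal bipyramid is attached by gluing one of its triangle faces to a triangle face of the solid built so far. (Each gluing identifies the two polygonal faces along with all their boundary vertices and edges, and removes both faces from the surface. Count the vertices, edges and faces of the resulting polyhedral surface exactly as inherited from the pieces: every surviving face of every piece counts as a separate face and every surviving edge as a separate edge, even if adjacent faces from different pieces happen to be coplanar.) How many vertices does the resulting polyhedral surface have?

A regular icosahedron: V=12, E=30, F=20.
Attach a nonagonal bipyramid (V=11, E=27, F=18) along a 3-gon: merge 3 vertices and 3 edges, delete both glued faces → V=20, E=54, F=36.
Check: V − E + F = 20 − 54 + 36 = 2.

20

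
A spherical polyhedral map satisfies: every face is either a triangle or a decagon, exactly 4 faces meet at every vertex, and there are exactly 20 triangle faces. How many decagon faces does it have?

Let x be the number of decagons; then F = 20 + x.
Edge–face incidences: 2E = 3·20 + 10·x = 60 + 10x.
Every vertex has degree 4, so 4V = 2E.
Euler: V − E + F = 2 ⇒ (2E)/4 − E + (20 + x) = 2.
Multiply by 8: 2·(2E) − 4·(2E) + 8·(20 + x) = 16, i.e. 160 + 8x − 2·(60 + 10x) = 16.
Collecting terms: −12x + 40 = 16, so −12x = −24, so x = 2.
Then 2E = 60 + 10·2 = 80, so E = 40, V = 2E/4 = 20, F = 20 + 2 = 22.

2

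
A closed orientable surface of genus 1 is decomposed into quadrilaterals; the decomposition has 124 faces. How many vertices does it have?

124

χ = 2 − 2·1 = 0, and every face is a square so 4F = 2E.
E = 4·124/2 = 248. Then V = 0 + E − F = 0 + 248 − 124 = 124.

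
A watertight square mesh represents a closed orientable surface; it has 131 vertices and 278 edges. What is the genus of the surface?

Every face is a square and each edge borders two faces, so 4F = 2·278, giving F = 139.
χ = V − E + F = 131 − 278 + 139 = -8.
For a closed orientable surface χ = 2 − 2g, so g = (2 − (-8))/2 = 5.

5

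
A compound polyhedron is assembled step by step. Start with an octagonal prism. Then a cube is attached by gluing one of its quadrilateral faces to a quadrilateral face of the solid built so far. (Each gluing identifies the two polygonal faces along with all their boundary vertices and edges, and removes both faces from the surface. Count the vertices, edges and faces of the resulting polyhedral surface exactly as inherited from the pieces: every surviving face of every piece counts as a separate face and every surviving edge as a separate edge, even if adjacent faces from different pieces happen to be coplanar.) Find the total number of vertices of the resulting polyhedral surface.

An octagonal prism: V=16, E=24, F=10.
Attach a cube (V=8, E=12, F=6) along a 4-gon: merge 4 vertices and 4 edges, delete both glued faces → V=20, E=32, F=14.
Check: V − E + F = 20 − 32 + 14 = 2.

20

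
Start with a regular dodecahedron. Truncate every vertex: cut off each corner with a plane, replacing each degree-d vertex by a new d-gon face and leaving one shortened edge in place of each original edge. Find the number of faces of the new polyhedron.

The base solid has V = 20, E = 30, F = 12.
Truncation replaces each original edge-end by a new vertex, so V′ = 2E = 60.
Each original edge survives, and each old vertex of degree d contributes d new edges; summing degrees gives Σd = 2E, so E′ = E + 2E = 3E = 90.
Each original face survives and each original vertex becomes one new face: F′ = F + V = 32.

32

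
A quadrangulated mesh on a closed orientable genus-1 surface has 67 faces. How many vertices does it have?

χ = 2 − 2·1 = 0, and every face is a square so 4F = 2E.
E = 4·67/2 = 134. Then V = 0 + E − F = 0 + 134 − 67 = 67.

67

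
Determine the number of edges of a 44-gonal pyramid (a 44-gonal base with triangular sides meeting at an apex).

A pyramid on an n-gon base has one n-gon and n triangles: V = 44 + 1 = 45, E = 2·44 = 88, F = 44 + 1 = 45.

88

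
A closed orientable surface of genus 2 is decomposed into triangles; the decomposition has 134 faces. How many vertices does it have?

65

χ = 2 − 2·2 = -2, and every face is a triangle so 3F = 2E.
E = 3·134/2 = 201. Then V = -2 + E − F = -2 + 201 − 134 = 65.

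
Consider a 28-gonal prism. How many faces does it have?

A prism on an n-gon has two n-gon bases and n rectangular sides: V = 2·28 = 56, E = 3·28 = 84, F = 28 + 2 = 30.
Check: V − E + F = 56 − 84 + 30 = 2.

30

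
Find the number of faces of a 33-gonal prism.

A prism on an n-gon has two n-gon bases and n rectangular sides: V = 2·33 = 66, E = 3·33 = 99, F = 33 + 2 = 35.
Check: V − E + F = 66 − 99 + 35 = 2.

35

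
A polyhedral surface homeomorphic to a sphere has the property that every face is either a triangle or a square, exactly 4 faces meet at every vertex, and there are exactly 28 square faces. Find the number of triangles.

8

Let x be the number of triangles; then F = 28 + x.
Edge–face incidences: 2E = 4·28 + 3·x = 112 + 3x.
Every vertex has degree 4, so 4V = 2E.
Euler: V − E + F = 2 ⇒ (2E)/4 − E + (28 + x) = 2.
Multiply by 8: 2·(2E) − 4·(2E) + 8·(28 + x) = 16, i.e. 224 + 8x − 2·(112 + 3x) = 16.
Collecting terms: 2x = 16, so x = 8.
Then 2E = 112 + 3·8 = 136, so E = 68, V = 2E/4 = 34, F = 28 + 8 = 36.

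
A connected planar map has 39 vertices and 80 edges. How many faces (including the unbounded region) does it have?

Euler's formula for a connected plane graph: V − E + F = 2, so F = 2 − 39 + 80 = 43.

43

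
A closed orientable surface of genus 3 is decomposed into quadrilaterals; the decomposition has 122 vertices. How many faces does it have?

χ = 2 − 2·3 = -4, and every face is a square so 4F = 2E.
V − E + F = -4 with E = 4F/2 gives 122 − (4/2 − 1)·F = -4, so F = 126 and E = 252.

126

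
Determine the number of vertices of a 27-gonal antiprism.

An antiprism on an n-gon has two n-gon caps and 2n triangles: V = 2·27 = 54, E = 4·27 = 108, F = 2·27 + 2 = 56.

54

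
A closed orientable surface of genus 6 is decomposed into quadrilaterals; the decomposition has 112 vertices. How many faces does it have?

122

χ = 2 − 2·6 = -10, and every face is a square so 4F = 2E.
V − E + F = -10 with E = 4F/2 gives 112 − (4/2 − 1)·F = -10, so F = 122 and E = 244.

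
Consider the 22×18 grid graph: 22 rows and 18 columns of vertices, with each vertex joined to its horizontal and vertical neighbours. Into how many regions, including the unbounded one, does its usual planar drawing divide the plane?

The grid has V = 22·18 = 396 vertices and E = 22·17 + 18·21 = 752 edges.
F = 2 − V + E = 2 − 396 + 752 = 358.

358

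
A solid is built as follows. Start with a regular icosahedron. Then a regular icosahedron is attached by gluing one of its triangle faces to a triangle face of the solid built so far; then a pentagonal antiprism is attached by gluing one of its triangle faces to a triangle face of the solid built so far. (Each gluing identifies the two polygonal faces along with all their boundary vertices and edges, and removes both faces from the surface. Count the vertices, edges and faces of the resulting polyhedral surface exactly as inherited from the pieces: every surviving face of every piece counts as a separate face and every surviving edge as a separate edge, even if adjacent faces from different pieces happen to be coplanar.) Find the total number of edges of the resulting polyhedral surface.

74

A regular icosahedron: V=12, E=30, F=20.
Attach a regular icosahedron (V=12, E=30, F=20) along a 3-gon: merge 3 vertices and 3 edges, delete both glued faces → V=21, E=57, F=38.
Attach a pentagonal antiprism (V=10, E=20, F=12) along a 3-gon: merge 3 vertices and 3 edges, delete both glued faces → V=28, E=74, F=48.
Check: V − E + F = 28 − 74 + 48 = 2.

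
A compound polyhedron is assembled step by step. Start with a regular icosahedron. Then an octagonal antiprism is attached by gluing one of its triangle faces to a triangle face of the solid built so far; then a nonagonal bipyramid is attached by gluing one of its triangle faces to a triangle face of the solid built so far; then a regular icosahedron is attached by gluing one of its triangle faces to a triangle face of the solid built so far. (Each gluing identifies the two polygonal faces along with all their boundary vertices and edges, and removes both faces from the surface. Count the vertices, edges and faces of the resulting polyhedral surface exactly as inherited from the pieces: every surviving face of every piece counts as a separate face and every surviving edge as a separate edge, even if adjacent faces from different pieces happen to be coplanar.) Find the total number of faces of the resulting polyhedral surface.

70

A regular icosahedron: V=12, E=30, F=20.
Attach an octagonal antiprism (V=16, E=32, F=18) along a 3-gon: merge 3 vertices and 3 edges, delete both glued faces → V=25, E=59, F=36.
Attach a nonagonal bipyramid (V=11, E=27, F=18) along a 3-gon: merge 3 vertices and 3 edges, delete both glued faces → V=33, E=83, F=52.
Attach a regular icosahedron (V=12, E=30, F=20) along a 3-gon: merge 3 vertices and 3 edges, delete both glued faces → V=42, E=110, F=70.
Check: V − E + F = 42 − 110 + 70 = 2.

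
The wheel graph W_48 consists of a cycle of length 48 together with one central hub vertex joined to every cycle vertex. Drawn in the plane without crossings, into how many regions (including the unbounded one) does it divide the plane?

W_48 has V = 48 + 1 = 49 vertices and E = 2·48 = 96 edges.
By Euler's formula F = 2 − V + E = 2 − 49 + 96 = 49.

49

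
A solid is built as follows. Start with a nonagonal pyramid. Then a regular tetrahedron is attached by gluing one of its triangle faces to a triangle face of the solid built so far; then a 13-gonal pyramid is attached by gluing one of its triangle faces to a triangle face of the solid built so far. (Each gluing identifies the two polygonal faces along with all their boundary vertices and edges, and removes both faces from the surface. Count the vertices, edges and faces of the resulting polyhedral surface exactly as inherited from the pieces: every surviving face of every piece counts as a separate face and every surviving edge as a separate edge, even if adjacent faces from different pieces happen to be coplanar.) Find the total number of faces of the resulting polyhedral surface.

24

A nonagonal pyramid: V=10, E=18, F=10.
Attach a regular tetrahedron (V=4, E=6, F=4) along a 3-gon: merge 3 vertices and 3 edges, delete both glued faces → V=11, E=21, F=12.
Attach a 13-gonal pyramid (V=14, E=26, F=14) along a 3-gon: merge 3 vertices and 3 edges, delete both glued faces → V=22, E=44, F=24.
Check: V − E + F = 22 − 44 + 24 = 2.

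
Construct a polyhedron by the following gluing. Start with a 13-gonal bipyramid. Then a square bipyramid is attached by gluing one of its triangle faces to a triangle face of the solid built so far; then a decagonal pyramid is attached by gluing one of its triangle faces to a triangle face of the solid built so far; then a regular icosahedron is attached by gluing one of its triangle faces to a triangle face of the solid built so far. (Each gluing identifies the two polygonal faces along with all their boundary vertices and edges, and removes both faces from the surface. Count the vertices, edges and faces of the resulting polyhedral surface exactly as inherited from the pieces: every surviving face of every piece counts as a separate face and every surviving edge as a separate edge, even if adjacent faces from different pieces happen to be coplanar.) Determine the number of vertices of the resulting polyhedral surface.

35

A 13-gonal bipyramid: V=15, E=39, F=26.
Attach a square bipyramid (V=6, E=12, F=8) along a 3-gon: merge 3 vertices and 3 edges, delete both glued faces → V=18, E=48, F=32.
Attach a decagonal pyramid (V=11, E=20, F=11) along a 3-gon: merge 3 vertices and 3 edges, delete both glued faces → V=26, E=65, F=41.
Attach a regular icosahedron (V=12, E=30, F=20) along a 3-gon: merge 3 vertices and 3 edges, delete both glued faces → V=35, E=92, F=59.
Check: V − E + F = 35 − 92 + 59 = 2.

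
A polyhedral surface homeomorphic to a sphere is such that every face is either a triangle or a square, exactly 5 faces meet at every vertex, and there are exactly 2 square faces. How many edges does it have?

40

Let x be the number of triangles; then F = 2 + x.
Edge–face incidences: 2E = 4·2 + 3·x = 8 + 3x.
Every vertex has degree 5, so 5V = 2E.
Euler: V − E + F = 2 ⇒ (2E)/5 − E + (2 + x) = 2.
Multiply by 10: 2·(2E) − 5·(2E) + 10·(2 + x) = 20, i.e. 20 + 10x − 3·(8 + 3x) = 20.
Collecting terms: x − 4 = 20, so x = 24.
Then 2E = 8 + 3·24 = 80, so E = 40, V = 2E/5 = 16, F = 2 + 24 = 26.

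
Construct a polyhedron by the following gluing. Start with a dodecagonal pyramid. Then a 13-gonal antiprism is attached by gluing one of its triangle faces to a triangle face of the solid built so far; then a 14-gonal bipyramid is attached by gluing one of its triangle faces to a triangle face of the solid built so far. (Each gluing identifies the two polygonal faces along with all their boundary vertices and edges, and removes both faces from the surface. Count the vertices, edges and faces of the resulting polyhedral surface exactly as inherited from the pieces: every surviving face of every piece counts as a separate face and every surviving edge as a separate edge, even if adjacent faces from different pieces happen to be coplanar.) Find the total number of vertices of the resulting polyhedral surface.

49

A dodecagonal pyramid: V=13, E=24, F=13.
Attach a 13-gonal antiprism (V=26, E=52, F=28) along a 3-gon: merge 3 vertices and 3 edges, delete both glued faces → V=36, E=73, F=39.
Attach a 14-gonal bipyramid (V=16, E=42, F=28) along a 3-gon: merge 3 vertices and 3 edges, delete both glued faces → V=49, E=112, F=65.
Check: V − E + F = 49 − 112 + 65 = 2.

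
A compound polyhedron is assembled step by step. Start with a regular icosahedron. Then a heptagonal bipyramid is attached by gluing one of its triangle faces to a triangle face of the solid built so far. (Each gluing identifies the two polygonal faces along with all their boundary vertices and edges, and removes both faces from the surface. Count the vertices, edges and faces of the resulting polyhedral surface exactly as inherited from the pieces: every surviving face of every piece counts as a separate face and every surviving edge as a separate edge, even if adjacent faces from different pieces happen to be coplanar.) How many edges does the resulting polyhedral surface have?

48

A regular icosahedron: V=12, E=30, F=20.
Attach a heptagonal bipyramid (V=9, E=21, F=14) along a 3-gon: merge 3 vertices and 3 edges, delete both glued faces → V=18, E=48, F=32.
Check: V − E + F = 18 − 48 + 32 = 2.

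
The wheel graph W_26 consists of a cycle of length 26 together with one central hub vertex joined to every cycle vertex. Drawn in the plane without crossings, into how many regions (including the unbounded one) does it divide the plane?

W_26 has V = 26 + 1 = 27 vertices and E = 2·26 = 52 edges.
By Euler's formula F = 2 − V + E = 2 − 27 + 52 = 27.

27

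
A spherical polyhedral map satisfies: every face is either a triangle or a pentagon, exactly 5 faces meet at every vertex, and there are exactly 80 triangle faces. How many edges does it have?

Let x be the number of pentagons; then F = 80 + x.
Edge–face incidences: 2E = 3·80 + 5·x = 240 + 5x.
Every vertex has degree 5, so 5V = 2E.
Euler: V − E + F = 2 ⇒ (2E)/5 − E + (80 + x) = 2.
Multiply by 10: 2·(2E) − 5·(2E) + 10·(80 + x) = 20, i.e. 800 + 10x − 3·(240 + 5x) = 20.
Collecting terms: −5x + 80 = 20, so −5x = −60, so x = 12.
Then 2E = 240 + 5·12 = 300, so E = 150, V = 2E/5 = 60, F = 80 + 12 = 92.

150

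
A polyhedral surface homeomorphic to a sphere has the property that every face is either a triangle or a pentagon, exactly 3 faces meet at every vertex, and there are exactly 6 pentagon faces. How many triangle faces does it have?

2

Let x be the number of triangles; then F = 6 + x.
Edge–face incidences: 2E = 5·6 + 3·x = 30 + 3x.
Every vertex has degree 3, so 3V = 2E.
Euler: V − E + F = 2 ⇒ (2E)/3 − E + (6 + x) = 2.
Multiply by 6: 2·(2E) − 3·(2E) + 6·(6 + x) = 12, i.e. 36 + 6x − (30 + 3x) = 12.
Collecting terms: 3x + 6 = 12, so 3x = 6, so x = 2.
Then 2E = 30 + 3·2 = 36, so E = 18, V = 2E/3 = 12, F = 6 + 2 = 8.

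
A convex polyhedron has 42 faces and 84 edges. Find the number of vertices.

Here V − E + F = 2.
V = 2 + E − F = 2 + 84 − 42 = 44.

44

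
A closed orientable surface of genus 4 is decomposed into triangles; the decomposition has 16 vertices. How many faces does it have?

44

χ = 2 − 2·4 = -6, and every face is a triangle so 3F = 2E.
V − E + F = -6 with E = 3F/2 gives 16 − (3/2 − 1)·F = -6, so F = 44 and E = 66.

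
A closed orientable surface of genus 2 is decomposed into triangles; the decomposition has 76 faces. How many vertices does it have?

χ = 2 − 2·2 = -2, and every face is a triangle so 3F = 2E.
E = 3·76/2 = 114. Then V = -2 + E − F = -2 + 114 − 76 = 36.

36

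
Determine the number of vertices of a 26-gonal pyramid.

27

A pyramid on an n-gon base has one n-gon and n triangles: V = 26 + 1 = 27, E = 2·26 = 52, F = 26 + 1 = 27.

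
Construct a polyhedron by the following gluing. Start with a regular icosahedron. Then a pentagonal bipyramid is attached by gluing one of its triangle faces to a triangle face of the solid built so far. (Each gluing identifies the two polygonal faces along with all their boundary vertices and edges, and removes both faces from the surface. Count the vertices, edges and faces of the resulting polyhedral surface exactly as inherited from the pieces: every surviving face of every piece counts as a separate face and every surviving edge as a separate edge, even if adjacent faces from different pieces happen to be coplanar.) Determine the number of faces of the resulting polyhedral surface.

28

A regular icosahedron: V=12, E=30, F=20.
Attach a pentagonal bipyramid (V=7, E=15, F=10) along a 3-gon: merge 3 vertices and 3 edges, delete both glued faces → V=16, E=42, F=28.
Check: V − E + F = 16 − 42 + 28 = 2.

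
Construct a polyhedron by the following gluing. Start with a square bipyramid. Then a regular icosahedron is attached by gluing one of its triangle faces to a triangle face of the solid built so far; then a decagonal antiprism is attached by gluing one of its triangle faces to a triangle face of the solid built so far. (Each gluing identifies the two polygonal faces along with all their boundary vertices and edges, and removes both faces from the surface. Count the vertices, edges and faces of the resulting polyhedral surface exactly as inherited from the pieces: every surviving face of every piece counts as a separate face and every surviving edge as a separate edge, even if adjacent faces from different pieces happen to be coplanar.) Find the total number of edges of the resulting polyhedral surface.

76

A square bipyramid: V=6, E=12, F=8.
Attach a regular icosahedron (V=12, E=30, F=20) along a 3-gon: merge 3 vertices and 3 edges, delete both glued faces → V=15, E=39, F=26.
Attach a decagonal antiprism (V=20, E=40, F=22) along a 3-gon: merge 3 vertices and 3 edges, delete both glued faces → V=32, E=76, F=46.
Check: V − E + F = 32 − 76 + 46 = 2.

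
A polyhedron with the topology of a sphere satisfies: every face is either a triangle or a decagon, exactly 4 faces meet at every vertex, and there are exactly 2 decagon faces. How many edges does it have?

Let x be the number of triangles; then F = 2 + x.
Edge–face incidences: 2E = 10·2 + 3·x = 20 + 3x.
Every vertex has degree 4, so 4V = 2E.
Euler: V − E + F = 2 ⇒ (2E)/4 − E + (2 + x) = 2.
Multiply by 8: 2·(2E) − 4·(2E) + 8·(2 + x) = 16, i.e. 16 + 8x − 2·(20 + 3x) = 16.
Collecting terms: 2x − 24 = 16, so 2x = 40, so x = 20.
Then 2E = 20 + 3·20 = 80, so E = 40, V = 2E/4 = 20, F = 2 + 20 = 22.

40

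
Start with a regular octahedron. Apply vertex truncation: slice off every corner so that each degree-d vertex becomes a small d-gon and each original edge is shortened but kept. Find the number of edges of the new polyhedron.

The base solid has V = 6, E = 12, F = 8.
Truncation replaces each original edge-end by a new vertex, so V′ = 2E = 24.
Each original edge survives, and each old vertex of degree d contributes d new edges; summing degrees gives Σd = 2E, so E′ = E + 2E = 3E = 36.
Each original face survives and each original vertex becomes one new face: F′ = F + V = 14.

36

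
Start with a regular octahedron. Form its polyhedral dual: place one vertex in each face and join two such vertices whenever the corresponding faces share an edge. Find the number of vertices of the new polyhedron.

The base solid has V = 6, E = 12, F = 8.
The dual swaps V and F and preserves E: V′ = F = 8, E′ = E = 12, F′ = V = 6.

8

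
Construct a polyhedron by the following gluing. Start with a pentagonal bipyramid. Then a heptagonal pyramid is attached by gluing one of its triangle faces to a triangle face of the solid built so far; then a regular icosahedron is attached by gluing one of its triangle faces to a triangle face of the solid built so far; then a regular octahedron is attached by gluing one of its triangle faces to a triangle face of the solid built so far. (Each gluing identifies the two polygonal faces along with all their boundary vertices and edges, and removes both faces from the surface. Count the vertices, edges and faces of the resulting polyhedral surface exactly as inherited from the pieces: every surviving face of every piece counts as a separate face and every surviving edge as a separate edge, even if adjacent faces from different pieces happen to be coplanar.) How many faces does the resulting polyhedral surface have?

A pentagonal bipyramid: V=7, E=15, F=10.
Attach a heptagonal pyramid (V=8, E=14, F=8) along a 3-gon: merge 3 vertices and 3 edges, delete both glued faces → V=12, E=26, F=16.
Attach a regular icosahedron (V=12, E=30, F=20) along a 3-gon: merge 3 vertices and 3 edges, delete both glued faces → V=21, E=53, F=34.
Attach a regular octahedron (V=6, E=12, F=8) along a 3-gon: merge 3 vertices and 3 edges, delete both glued faces → V=24, E=62, F=40.
Check: V − E + F = 24 − 62 + 40 = 2.

40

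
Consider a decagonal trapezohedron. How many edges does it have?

40

The n-trapezohedron (dual of the n-antiprism) has V = 2·10 + 2 = 22, E = 4·10 = 40, F = 2·10 = 20.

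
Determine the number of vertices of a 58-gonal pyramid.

A pyramid on an n-gon base has one n-gon and n triangles: V = 58 + 1 = 59, E = 2·58 = 116, F = 58 + 1 = 59.

59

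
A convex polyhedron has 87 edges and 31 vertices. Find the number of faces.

Here V − E + F = 2.
F = 2 − V + E = 2 − 31 + 87 = 58.

58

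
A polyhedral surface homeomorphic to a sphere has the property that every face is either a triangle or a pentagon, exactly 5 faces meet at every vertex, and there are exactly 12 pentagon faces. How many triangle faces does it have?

Let x be the number of triangles; then F = 12 + x.
Edge–face incidences: 2E = 5·12 + 3·x = 60 + 3x.
Every vertex has degree 5, so 5V = 2E.
Euler: V − E + F = 2 ⇒ (2E)/5 − E + (12 + x) = 2.
Multiply by 10: 2·(2E) − 5·(2E) + 10·(12 + x) = 20, i.e. 120 + 10x − 3·(60 + 3x) = 20.
Collecting terms: x − 60 = 20, so x = 80.
Then 2E = 60 + 3·80 = 300, so E = 150, V = 2E/5 = 60, F = 12 + 80 = 92.

80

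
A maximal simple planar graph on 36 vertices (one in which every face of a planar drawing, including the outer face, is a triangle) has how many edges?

102

In a plane triangulation 3F = 2E and V − E + F = 2, so E = 3V − 6 = 3·36 − 6 = 102.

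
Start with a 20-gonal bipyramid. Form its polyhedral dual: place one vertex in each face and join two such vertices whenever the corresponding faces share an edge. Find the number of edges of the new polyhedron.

The base solid has V = 22, E = 60, F = 40.
The dual swaps V and F and preserves E: V′ = F = 40, E′ = E = 60, F′ = V = 22.

60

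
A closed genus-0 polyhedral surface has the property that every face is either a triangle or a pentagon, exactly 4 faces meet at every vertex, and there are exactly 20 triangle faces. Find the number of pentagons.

Let x be the number of pentagons; then F = 20 + x.
Edge–face incidences: 2E = 3·20 + 5·x = 60 + 5x.
Every vertex has degree 4, so 4V = 2E.
Euler: V − E + F = 2 ⇒ (2E)/4 − E + (20 + x) = 2.
Multiply by 8: 2·(2E) − 4·(2E) + 8·(20 + x) = 16, i.e. 160 + 8x − 2·(60 + 5x) = 16.
Collecting terms: −2x + 40 = 16, so −2x = −24, so x = 12.
Then 2E = 60 + 5·12 = 120, so E = 60, V = 2E/4 = 30, F = 20 + 12 = 32.

12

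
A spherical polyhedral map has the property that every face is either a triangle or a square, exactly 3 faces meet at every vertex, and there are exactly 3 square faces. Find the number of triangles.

Let x be the number of triangles; then F = 3 + x.
Edge–face incidences: 2E = 4·3 + 3·x = 12 + 3x.
Every vertex has degree 3, so 3V = 2E.
Euler: V − E + F = 2 ⇒ (2E)/3 − E + (3 + x) = 2.
Multiply by 6: 2·(2E) − 3·(2E) + 6·(3 + x) = 12, i.e. 18 + 6x − (12 + 3x) = 12.
Collecting terms: 3x + 6 = 12, so 3x = 6, so x = 2.
Then 2E = 12 + 3·2 = 18, so E = 9, V = 2E/3 = 6, F = 3 + 2 = 5.

2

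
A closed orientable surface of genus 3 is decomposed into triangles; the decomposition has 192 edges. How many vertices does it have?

χ = 2 − 2·3 = -4, and every face is a triangle so 3F = 2E.
F = 2E/3 = 128. Then V = -4 + E − F = -4 + 192 − 128 = 60.

60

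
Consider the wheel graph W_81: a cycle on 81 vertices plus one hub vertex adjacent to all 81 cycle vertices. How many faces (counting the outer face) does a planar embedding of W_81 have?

82

W_81 has V = 81 + 1 = 82 vertices and E = 2·81 = 162 edges.
By Euler's formula F = 2 − V + E = 2 − 82 + 162 = 82.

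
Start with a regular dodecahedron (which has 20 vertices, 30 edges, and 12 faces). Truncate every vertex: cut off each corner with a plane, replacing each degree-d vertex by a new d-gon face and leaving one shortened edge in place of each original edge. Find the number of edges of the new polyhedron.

90

Truncation replaces each original edge-end by a new vertex, so V′ = 2E = 60.
Each original edge survives, and each old vertex of degree d contributes d new edges; summing degrees gives Σd = 2E, so E′ = E + 2E = 3E = 90.
Each original face survives and each original vertex becomes one new face: F′ = F + V = 32.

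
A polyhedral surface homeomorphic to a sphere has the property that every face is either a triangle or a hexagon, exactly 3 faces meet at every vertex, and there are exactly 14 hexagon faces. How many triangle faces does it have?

4

Let x be the number of triangles; then F = 14 + x.
Edge–face incidences: 2E = 6·14 + 3·x = 84 + 3x.
Every vertex has degree 3, so 3V = 2E.
Euler: V − E + F = 2 ⇒ (2E)/3 − E + (14 + x) = 2.
Multiply by 6: 2·(2E) − 3·(2E) + 6·(14 + x) = 12, i.e. 84 + 6x − (84 + 3x) = 12.
Collecting terms: 3x = 12, so x = 4.
Then 2E = 84 + 3·4 = 96, so E = 48, V = 2E/3 = 32, F = 14 + 4 = 18.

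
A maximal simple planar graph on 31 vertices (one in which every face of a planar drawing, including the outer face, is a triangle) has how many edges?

87

In a plane triangulation 3F = 2E and V − E + F = 2, so E = 3V − 6 = 3·31 − 6 = 87.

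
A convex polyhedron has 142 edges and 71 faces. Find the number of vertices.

Here V − E + F = 2.
V = 2 + E − F = 2 + 142 − 71 = 73.

73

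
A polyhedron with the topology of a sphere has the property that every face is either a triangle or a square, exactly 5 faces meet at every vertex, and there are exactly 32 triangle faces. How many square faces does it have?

6

Let x be the number of squares; then F = 32 + x.
Edge–face incidences: 2E = 3·32 + 4·x = 96 + 4x.
Every vertex has degree 5, so 5V = 2E.
Euler: V − E + F = 2 ⇒ (2E)/5 − E + (32 + x) = 2.
Multiply by 10: 2·(2E) − 5·(2E) + 10·(32 + x) = 20, i.e. 320 + 10x − 3·(96 + 4x) = 20.
Collecting terms: −2x + 32 = 20, so −2x = −12, so x = 6.
Then 2E = 96 + 4·6 = 120, so E = 60, V = 2E/5 = 24, F = 32 + 6 = 38.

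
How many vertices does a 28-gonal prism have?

56

A prism on an n-gon has two n-gon bases and n rectangular sides: V = 2·28 = 56, E = 3·28 = 84, F = 28 + 2 = 30.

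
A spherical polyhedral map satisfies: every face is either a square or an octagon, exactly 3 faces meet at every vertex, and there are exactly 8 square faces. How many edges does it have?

24

Let x be the number of octagons; then F = 8 + x.
Edge–face incidences: 2E = 4·8 + 8·x = 32 + 8x.
Every vertex has degree 3, so 3V = 2E.
Euler: V − E + F = 2 ⇒ (2E)/3 − E + (8 + x) = 2.
Multiply by 6: 2·(2E) − 3·(2E) + 6·(8 + x) = 12, i.e. 48 + 6x − (32 + 8x) = 12.
Collecting terms: −2x + 16 = 12, so −2x = −4, so x = 2.
Then 2E = 32 + 8·2 = 48, so E = 24, V = 2E/3 = 16, F = 8 + 2 = 10.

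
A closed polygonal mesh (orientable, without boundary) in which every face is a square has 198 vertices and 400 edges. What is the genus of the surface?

2

Every face is a square and each edge borders two faces, so 4F = 2·400, giving F = 200.
χ = V − E + F = 198 − 400 + 200 = -2.
For a closed orientable surface χ = 2 − 2g, so g = (2 − (-2))/2 = 2.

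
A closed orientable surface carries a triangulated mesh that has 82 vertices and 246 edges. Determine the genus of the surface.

Every face is a triangle and each edge borders two faces, so 3F = 2·246, giving F = 164.
χ = V − E + F = 82 − 246 + 164 = 0.
For a closed orientable surface χ = 2 − 2g, so g = (2 − (0))/2 = 1.

1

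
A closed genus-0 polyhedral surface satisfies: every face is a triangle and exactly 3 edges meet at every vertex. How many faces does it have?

Each face has 3 edges and each edge borders two faces, so 2E = 3F.
Each vertex has degree 3, so 3V = 2E and hence V = 3F/3.
Euler: V − E + F = 2 ⇒ (3F/3) − (3F/2) + F = 2.
Multiply by 6: (6 − 9 + 6)F = 12, i.e. 3F = 12.
So F = 4, E = 3·4/2 = 6, V = 3·4/3 = 4.

4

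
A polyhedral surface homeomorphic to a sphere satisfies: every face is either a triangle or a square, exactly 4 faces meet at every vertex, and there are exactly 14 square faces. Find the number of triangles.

8

Let x be the number of triangles; then F = 14 + x.
Edge–face incidences: 2E = 4·14 + 3·x = 56 + 3x.
Every vertex has degree 4, so 4V = 2E.
Euler: V − E + F = 2 ⇒ (2E)/4 − E + (14 + x) = 2.
Multiply by 8: 2·(2E) − 4·(2E) + 8·(14 + x) = 16, i.e. 112 + 8x − 2·(56 + 3x) = 16.
Collecting terms: 2x = 16, so x = 8.
Then 2E = 56 + 3·8 = 80, so E = 40, V = 2E/4 = 20, F = 14 + 8 = 22.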